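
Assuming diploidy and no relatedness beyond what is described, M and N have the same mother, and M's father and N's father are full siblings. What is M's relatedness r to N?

With two independent routes of shared ancestry, r is the sum of the two contributions.
M and N are related in two ways: half-sibs through their shared mother (r = 1/4) and first cousins through their fathers (r = 1/8).
r = 1/4 + 1/8 = 0.375.

0.375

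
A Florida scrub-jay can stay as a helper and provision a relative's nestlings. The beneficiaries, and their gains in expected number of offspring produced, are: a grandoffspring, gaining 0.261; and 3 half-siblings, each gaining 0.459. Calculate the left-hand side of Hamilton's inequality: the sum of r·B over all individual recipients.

r to a grandoffspring = 1/4 (two parent–offspring links: r = (1/2)^2 = 1/4).
r to a half-sibling = 1/4 (half-sibs share one parent — one path of length 2: r = (1/2)^2 = 1/4).
Summing one r·B term per recipient: 1·0.25·0.261 + 3·0.25·0.459 = 0.4095.

0.4095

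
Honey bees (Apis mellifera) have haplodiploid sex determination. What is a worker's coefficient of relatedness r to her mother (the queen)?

0.5

One meiotic link between diploid queen and diploid daughter: r = 1/2.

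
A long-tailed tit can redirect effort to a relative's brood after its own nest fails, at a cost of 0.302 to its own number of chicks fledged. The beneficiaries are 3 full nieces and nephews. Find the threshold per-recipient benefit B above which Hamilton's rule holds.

0.4027

r to a full niece or nephew = 1/4 (full aunt/uncle↔niece/nephew: two paths of length 3 through the shared grandparent pair: r = 2·(1/2)^3 = 1/4).
Hamilton's rule with n recipients of equal r: n·r·B > C, so B > C/(n·r) = 0.302/(3·0.25) = 0.4027.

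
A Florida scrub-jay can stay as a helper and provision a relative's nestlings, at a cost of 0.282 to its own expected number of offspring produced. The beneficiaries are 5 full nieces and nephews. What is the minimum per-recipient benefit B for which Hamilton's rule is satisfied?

0.2256

r to a full niece or nephew = 0.25 (full aunt/uncle↔niece/nephew: two paths of length 3 through the shared grandparent pair: r = 2·(1/2)^3 = 1/4).
Hamilton's rule with n recipients of equal r: n·r·B > C, so B > C/(n·r) = 0.282/(5·0.25) = 0.2256.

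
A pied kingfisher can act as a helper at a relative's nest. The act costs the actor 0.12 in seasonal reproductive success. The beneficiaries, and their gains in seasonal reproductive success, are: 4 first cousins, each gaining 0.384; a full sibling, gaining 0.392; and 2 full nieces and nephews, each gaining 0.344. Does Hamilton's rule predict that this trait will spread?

Yes

Hamilton's rule: the trait is favored when the sum of r·B over every recipient exceeds the actor's cost C.
r to a first cousin = 0.125 (first cousins share one grandparent pair — two paths of length 4: r = 2·(1/2)^4 = 1/8).
r to a full sibling = 0.5 (full sibs share both parents — two paths of length 2: r = 2·(1/2)^2 = 1/2).
r to a full niece or nephew = 0.25 (full aunt/uncle↔niece/nephew: two paths of length 3 through the shared grandparent pair: r = 2·(1/2)^3 = 1/4).
Summing one r·B term per recipient: 4·0.125·0.384 + 1·0.5·0.392 + 2·0.25·0.344 = 0.56.
0.56 > 0.12: the indirect benefit exceeds the cost.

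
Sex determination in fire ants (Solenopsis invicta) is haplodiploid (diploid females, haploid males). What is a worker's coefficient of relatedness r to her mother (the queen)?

One meiotic link between diploid queen and diploid daughter: r = 1/2.

0.5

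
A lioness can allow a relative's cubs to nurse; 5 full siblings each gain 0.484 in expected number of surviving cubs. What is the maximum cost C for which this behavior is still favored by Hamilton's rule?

r to a full sibling = 1/2 (full sibs share both parents — two paths of length 2: r = 2·(1/2)^2 = 1/2).
Hamilton's rule: n·r·B > C, so the trait is favored while C < n·r·B = 5·0.5·0.484 = 1.21.

1.21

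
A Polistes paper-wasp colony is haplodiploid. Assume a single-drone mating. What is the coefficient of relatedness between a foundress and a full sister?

0.75

Haplodiploid full sisters inherit their father's entire haploid genome identically (contributing 1/2) and on average half of their mother's contribution (1/2 · 1/2 = 1/4); r = 1/2 + 1/4 = 3/4.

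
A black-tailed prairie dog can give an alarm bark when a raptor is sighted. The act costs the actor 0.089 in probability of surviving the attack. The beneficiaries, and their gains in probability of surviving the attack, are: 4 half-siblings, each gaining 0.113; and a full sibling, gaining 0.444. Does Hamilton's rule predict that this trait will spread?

Hamilton's rule: the trait is favored when the sum of r·B over every recipient exceeds the actor's cost C.
r to a half-sibling = 0.25 (half-sibs share one parent — one path of length 2: r = (1/2)^2 = 1/4).
r to a full sibling = 0.5 (full sibs share both parents — two paths of length 2: r = 2·(1/2)^2 = 1/2).
Summing one r·B term per recipient: 4·0.25·0.113 + 1·0.5·0.444 = 0.335.
0.335 > 0.089: the indirect benefit exceeds the cost.

Yes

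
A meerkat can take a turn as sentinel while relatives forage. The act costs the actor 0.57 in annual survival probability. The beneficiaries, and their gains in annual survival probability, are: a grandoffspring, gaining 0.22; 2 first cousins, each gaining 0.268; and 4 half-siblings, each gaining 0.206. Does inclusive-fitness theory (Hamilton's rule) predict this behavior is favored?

No

Hamilton's rule: the trait is favored when the sum of r·B over every recipient exceeds the actor's cost C.
r to a grandoffspring = 1/4 (two parent–offspring links: r = (1/2)^2 = 1/4).
r to a first cousin = 0.125 (first cousins share one grandparent pair — two paths of length 4: r = 2·(1/2)^4 = 1/8).
r to a half-sibling = 1/4 (half-sibs share one parent — one path of length 2: r = (1/2)^2 = 1/4).
Summing one r·B term per recipient: 1·0.25·0.22 + 2·0.125·0.268 + 4·0.25·0.206 = 0.328.
0.328 < 0.57: the indirect benefit is less than the cost.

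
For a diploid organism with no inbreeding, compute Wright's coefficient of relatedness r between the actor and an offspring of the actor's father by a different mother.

Each parent–offspring link contributes a factor of 1/2, and independent paths through distinct common ancestors add.
Half-sibs share one parent — one path of length 2: r = (1/2)^2 = 1/4.

0.25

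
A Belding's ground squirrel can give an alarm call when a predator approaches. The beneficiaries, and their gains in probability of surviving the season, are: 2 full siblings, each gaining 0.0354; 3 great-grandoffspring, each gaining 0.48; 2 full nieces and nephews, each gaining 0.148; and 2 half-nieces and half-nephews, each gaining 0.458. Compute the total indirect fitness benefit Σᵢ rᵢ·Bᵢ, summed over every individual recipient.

r to a full sibling = 1/2 (full sibs share both parents — two paths of length 2: r = 2·(1/2)^2 = 1/2).
r to a great-grandoffspring = 0.125 (three parent–offspring links: r = (1/2)^3 = 1/8).
r to a full niece or nephew = 0.25 (full aunt/uncle↔niece/nephew: two paths of length 3 through the shared grandparent pair: r = 2·(1/2)^3 = 1/4).
r to a half-niece or half-nephew = 0.125 (half-aunt/uncle↔niece/nephew: one path of length 3: r = (1/2)^3 = 1/8).
Summing one r·B term per recipient: 2·0.5·0.0354 + 3·0.125·0.48 + 2·0.25·0.148 + 2·0.125·0.458 = 0.4039.

0.4039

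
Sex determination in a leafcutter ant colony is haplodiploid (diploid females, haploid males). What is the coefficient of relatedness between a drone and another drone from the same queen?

0.5

Haploid brothers each carry a random half of the queen's diploid genome, so on average they share half: r = 1/2.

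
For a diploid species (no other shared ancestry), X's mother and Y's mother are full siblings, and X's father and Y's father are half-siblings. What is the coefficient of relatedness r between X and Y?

0.1875

Relatedness sums over independent paths through distinct common ancestors.
X and Y are related in two ways: first cousins through their mothers (r = 1/8) and half first cousins through their fathers (r = 1/16).
r = 1/8 + 1/16 = 0.1875.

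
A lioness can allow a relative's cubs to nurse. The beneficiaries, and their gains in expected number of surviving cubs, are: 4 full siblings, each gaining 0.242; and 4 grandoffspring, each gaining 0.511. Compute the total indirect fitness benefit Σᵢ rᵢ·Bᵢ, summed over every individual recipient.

0.995

r to a full sibling = 1/2 (full sibs share both parents — two paths of length 2: r = 2·(1/2)^2 = 1/2).
r to a grandoffspring = 0.25 (two parent–offspring links: r = (1/2)^2 = 1/4).
Summing one r·B term per recipient: 4·0.5·0.242 + 4·0.25·0.511 = 0.995.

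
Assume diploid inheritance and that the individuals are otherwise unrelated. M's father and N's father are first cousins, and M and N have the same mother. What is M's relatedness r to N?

0.28125

Independent pedigree routes through distinct common ancestors add.
M and N are related in two ways: second cousins through their fathers (r = 1/32) and half-sibs through their shared mother (r = 1/4).
r = 1/32 + 1/4 = 9/32 = 0.28125.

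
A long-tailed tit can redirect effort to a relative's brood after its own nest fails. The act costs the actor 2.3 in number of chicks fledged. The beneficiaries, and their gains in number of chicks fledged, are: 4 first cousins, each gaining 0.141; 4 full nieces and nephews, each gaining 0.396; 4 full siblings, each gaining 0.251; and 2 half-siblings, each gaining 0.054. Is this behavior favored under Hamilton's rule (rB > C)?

No

Hamilton's rule: the trait is favored when the sum of r·B over every recipient exceeds the actor's cost C.
r to a first cousin = 0.125 (first cousins share one grandparent pair — two paths of length 4: r = 2·(1/2)^4 = 1/8).
r to a full niece or nephew = 1/4 (full aunt/uncle↔niece/nephew: two paths of length 3 through the shared grandparent pair: r = 2·(1/2)^3 = 1/4).
r to a full sibling = 1/2 (full sibs share both parents — two paths of length 2: r = 2·(1/2)^2 = 1/2).
r to a half-sibling = 1/4 (half-sibs share one parent — one path of length 2: r = (1/2)^2 = 1/4).
Summing one r·B term per recipient: 4·0.125·0.141 + 4·0.25·0.396 + 4·0.5·0.251 + 2·0.25·0.054 = 0.9955.
0.9955 < 2.3: the indirect benefit is less than the cost.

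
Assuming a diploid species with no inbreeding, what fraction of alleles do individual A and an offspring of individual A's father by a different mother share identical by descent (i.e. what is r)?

Each parent–offspring link contributes a factor of 1/2, and independent paths through distinct common ancestors add.
Half-sibs share one parent — one path of length 2: r = (1/2)^2 = 1/4.

0.25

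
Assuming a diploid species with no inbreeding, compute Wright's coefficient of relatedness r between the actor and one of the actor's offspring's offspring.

Each parent–offspring link contributes a factor of 1/2, and independent paths through distinct common ancestors add.
Two parent–offspring links: r = (1/2)^2 = 1/4.

0.25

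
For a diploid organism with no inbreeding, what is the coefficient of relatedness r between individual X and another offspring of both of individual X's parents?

Each parent–offspring link contributes a factor of 1/2, and independent paths through distinct common ancestors add.
Full sibs share both parents — two paths of length 2: r = 2·(1/2)^2 = 1/2.

0.5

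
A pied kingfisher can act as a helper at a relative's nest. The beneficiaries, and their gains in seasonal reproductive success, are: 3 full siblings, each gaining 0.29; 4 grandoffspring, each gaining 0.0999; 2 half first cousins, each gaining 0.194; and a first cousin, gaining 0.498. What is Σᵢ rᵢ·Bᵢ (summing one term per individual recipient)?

0.6214

r to a full sibling = 0.5 (full sibs share both parents — two paths of length 2: r = 2·(1/2)^2 = 1/2).
r to a grandoffspring = 0.25 (two parent–offspring links: r = (1/2)^2 = 1/4).
r to a half first cousin = 1/16 (half first cousins share one grandparent — one path of length 4: r = (1/2)^4 = 1/16).
r to a first cousin = 0.125 (first cousins share one grandparent pair — two paths of length 4: r = 2·(1/2)^4 = 1/8).
Summing one r·B term per recipient: 3·0.5·0.29 + 4·0.25·0.0999 + 2·0.0625·0.194 + 1·0.125·0.498 = 0.6214.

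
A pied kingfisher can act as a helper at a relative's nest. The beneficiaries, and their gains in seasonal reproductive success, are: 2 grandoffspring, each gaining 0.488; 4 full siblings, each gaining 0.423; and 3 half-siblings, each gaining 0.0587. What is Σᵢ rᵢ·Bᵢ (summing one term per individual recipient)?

1.134025

r to a grandoffspring = 0.25 (two parent–offspring links: r = (1/2)^2 = 1/4).
r to a full sibling = 1/2 (full sibs share both parents — two paths of length 2: r = 2·(1/2)^2 = 1/2).
r to a half-sibling = 0.25 (half-sibs share one parent — one path of length 2: r = (1/2)^2 = 1/4).
Summing one r·B term per recipient: 2·0.25·0.488 + 4·0.5·0.423 + 3·0.25·0.0587 = 1.134025.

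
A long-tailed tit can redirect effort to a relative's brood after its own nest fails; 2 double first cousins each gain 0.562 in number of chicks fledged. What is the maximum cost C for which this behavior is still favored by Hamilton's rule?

0.281

r to a double first cousin = 1/4 (double first cousins share both grandparent pairs — four paths of length 4: r = 4·(1/2)^4 = 1/4).
Hamilton's rule: n·r·B > C, so the trait is favored while C < n·r·B = 2·0.25·0.562 = 0.281.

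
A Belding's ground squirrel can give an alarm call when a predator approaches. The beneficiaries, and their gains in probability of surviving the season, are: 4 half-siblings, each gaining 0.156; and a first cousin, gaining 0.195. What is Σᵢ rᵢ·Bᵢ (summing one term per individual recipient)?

r to a half-sibling = 0.25 (half-sibs share one parent — one path of length 2: r = (1/2)^2 = 1/4).
r to a first cousin = 0.125 (first cousins share one grandparent pair — two paths of length 4: r = 2·(1/2)^4 = 1/8).
Summing one r·B term per recipient: 4·0.25·0.156 + 1·0.125·0.195 = 0.180375.

0.180375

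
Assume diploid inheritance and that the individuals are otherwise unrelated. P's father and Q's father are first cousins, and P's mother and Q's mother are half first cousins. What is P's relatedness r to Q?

Relatedness sums over independent paths through distinct common ancestors.
P and Q are related in two ways: second cousins through their fathers (r = 1/32) and half second cousins through their mothers (r = 1/64).
r = 1/32 + 1/64 = 0.046875.

0.046875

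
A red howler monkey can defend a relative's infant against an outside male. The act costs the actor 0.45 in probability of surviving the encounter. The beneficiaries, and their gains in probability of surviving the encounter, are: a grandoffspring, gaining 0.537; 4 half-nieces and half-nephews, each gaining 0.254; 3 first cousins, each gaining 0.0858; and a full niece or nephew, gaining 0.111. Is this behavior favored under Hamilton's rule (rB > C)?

No

Hamilton's rule: the trait is favored when the sum of r·B over every recipient exceeds the actor's cost C.
r to a grandoffspring = 1/4 (two parent–offspring links: r = (1/2)^2 = 1/4).
r to a half-niece or half-nephew = 1/8 (half-aunt/uncle↔niece/nephew: one path of length 3: r = (1/2)^3 = 1/8).
r to a first cousin = 1/8 (first cousins share one grandparent pair — two paths of length 4: r = 2·(1/2)^4 = 1/8).
r to a full niece or nephew = 0.25 (full aunt/uncle↔niece/nephew: two paths of length 3 through the shared grandparent pair: r = 2·(1/2)^3 = 1/4).
Summing one r·B term per recipient: 1·0.25·0.537 + 4·0.125·0.254 + 3·0.125·0.0858 + 1·0.25·0.111 = 0.321175.
0.321175 < 0.45: the indirect benefit is less than the cost.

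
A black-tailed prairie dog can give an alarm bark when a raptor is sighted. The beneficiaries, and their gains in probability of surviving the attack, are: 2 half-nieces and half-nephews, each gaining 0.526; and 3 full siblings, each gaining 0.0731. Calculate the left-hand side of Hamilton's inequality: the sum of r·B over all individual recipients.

r to a half-niece or half-nephew = 0.125 (half-aunt/uncle↔niece/nephew: one path of length 3: r = (1/2)^3 = 1/8).
r to a full sibling = 1/2 (full sibs share both parents — two paths of length 2: r = 2·(1/2)^2 = 1/2).
Summing one r·B term per recipient: 2·0.125·0.526 + 3·0.5·0.0731 = 0.24115.

0.24115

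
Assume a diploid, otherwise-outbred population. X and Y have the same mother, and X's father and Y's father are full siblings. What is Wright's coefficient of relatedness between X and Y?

0.375

Independent pedigree routes through distinct common ancestors add.
X and Y are related in two ways: half-sibs through their shared mother (r = 1/4) and first cousins through their fathers (r = 1/8).
r = 1/4 + 1/8 = 3/8 = 0.375.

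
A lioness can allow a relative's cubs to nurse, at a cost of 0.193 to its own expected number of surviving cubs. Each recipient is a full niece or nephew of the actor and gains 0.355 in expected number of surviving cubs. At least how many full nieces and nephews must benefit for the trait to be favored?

r to a full niece or nephew = 0.25 (full aunt/uncle↔niece/nephew: two paths of length 3 through the shared grandparent pair: r = 2·(1/2)^3 = 1/4).
Hamilton's rule: n·r·B > C  ⇒  n > C/(r·B) = 0.193/(0.25·0.355) = 2.175.
The smallest integer exceeding 2.175 is 3.

3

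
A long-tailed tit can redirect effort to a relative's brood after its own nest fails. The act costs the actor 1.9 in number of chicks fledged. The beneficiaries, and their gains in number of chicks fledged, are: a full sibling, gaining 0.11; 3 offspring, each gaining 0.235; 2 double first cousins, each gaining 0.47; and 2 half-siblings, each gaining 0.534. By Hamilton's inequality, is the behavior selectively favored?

No

Hamilton's rule: the trait is favored when the sum of r·B over every recipient exceeds the actor's cost C.
r to a full sibling = 0.5 (full sibs share both parents — two paths of length 2: r = 2·(1/2)^2 = 1/2).
r to an offspring = 0.5 (one parent–offspring link: r = (1/2)^1 = 1/2).
r to a double first cousin = 0.25 (double first cousins share both grandparent pairs — four paths of length 4: r = 4·(1/2)^4 = 1/4).
r to a half-sibling = 1/4 (half-sibs share one parent — one path of length 2: r = (1/2)^2 = 1/4).
Summing one r·B term per recipient: 1·0.5·0.11 + 3·0.5·0.235 + 2·0.25·0.47 + 2·0.25·0.534 = 0.9095.
0.9095 < 1.9: the indirect benefit is less than the cost.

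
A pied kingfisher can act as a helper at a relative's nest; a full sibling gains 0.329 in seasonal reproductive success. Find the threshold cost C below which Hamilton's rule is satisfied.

r to a full sibling = 1/2 (full sibs share both parents — two paths of length 2: r = 2·(1/2)^2 = 1/2).
Hamilton's rule: n·r·B > C, so the trait is favored while C < n·r·B = 1·0.5·0.329 = 0.1645.

0.1645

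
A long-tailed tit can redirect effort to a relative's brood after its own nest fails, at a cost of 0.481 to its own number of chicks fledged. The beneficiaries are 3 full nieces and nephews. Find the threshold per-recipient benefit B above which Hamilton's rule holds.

0.6413

r to a full niece or nephew = 0.25 (full aunt/uncle↔niece/nephew: two paths of length 3 through the shared grandparent pair: r = 2·(1/2)^3 = 1/4).
Hamilton's rule with n recipients of equal r: n·r·B > C, so B > C/(n·r) = 0.481/(3·0.25) = 0.6413.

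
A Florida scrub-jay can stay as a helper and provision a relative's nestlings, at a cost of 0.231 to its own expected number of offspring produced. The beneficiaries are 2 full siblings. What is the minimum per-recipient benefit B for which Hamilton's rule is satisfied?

r to a full sibling = 1/2 (full sibs share both parents — two paths of length 2: r = 2·(1/2)^2 = 1/2).
Hamilton's rule with n recipients of equal r: n·r·B > C, so B > C/(n·r) = 0.231/(2·0.5) = 0.231.

0.231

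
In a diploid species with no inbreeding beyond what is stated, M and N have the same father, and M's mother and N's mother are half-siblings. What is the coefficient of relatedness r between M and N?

0.3125

Independent pedigree routes through distinct common ancestors add.
M and N are related in two ways: half-sibs through their shared father (r = 1/4) and half first cousins through their mothers (r = 1/16).
r = 1/4 + 1/16 = 0.3125.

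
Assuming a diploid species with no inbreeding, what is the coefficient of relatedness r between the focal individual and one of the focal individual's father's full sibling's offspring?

Each parent–offspring link contributes a factor of 1/2, and independent paths through distinct common ancestors add.
First cousins share one grandparent pair — two paths of length 4: r = 2·(1/2)^4 = 1/8.

0.125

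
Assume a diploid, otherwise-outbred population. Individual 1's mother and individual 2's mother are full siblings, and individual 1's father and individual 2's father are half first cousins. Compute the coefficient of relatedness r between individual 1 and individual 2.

Relatedness sums over independent paths through distinct common ancestors.
Individual 1 and individual 2 are related in two ways: first cousins through their mothers (r = 1/8) and half second cousins through their fathers (r = 1/64).
r = 1/8 + 1/64 = 0.140625.

0.140625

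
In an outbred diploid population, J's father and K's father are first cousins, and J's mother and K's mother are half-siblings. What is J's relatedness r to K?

Relatedness sums over independent paths through distinct common ancestors.
J and K are related in two ways: second cousins through their fathers (r = 1/32) and half first cousins through their mothers (r = 1/16).
r = 1/32 + 1/16 = 0.09375.

0.09375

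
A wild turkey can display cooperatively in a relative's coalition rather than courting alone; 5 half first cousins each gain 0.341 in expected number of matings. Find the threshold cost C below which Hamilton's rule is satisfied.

r to a half first cousin = 0.0625 (half first cousins share one grandparent — one path of length 4: r = (1/2)^4 = 1/16).
Hamilton's rule: n·r·B > C, so the trait is favored while C < n·r·B = 5·0.0625·0.341 = 0.1065625.

0.1065625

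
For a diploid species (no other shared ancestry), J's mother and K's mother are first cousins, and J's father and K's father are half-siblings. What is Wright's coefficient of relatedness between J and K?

0.09375

Independent pedigree routes through distinct common ancestors add.
J and K are related in two ways: second cousins through their mothers (r = 1/32) and half first cousins through their fathers (r = 1/16).
r = 1/32 + 1/16 = 3/32 = 0.09375.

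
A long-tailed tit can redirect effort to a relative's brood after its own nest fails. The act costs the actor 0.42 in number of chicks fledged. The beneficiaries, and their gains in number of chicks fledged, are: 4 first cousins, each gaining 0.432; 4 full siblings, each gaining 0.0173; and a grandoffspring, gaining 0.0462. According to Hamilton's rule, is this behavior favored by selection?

No

Hamilton's rule: the trait is favored when the sum of r·B over every recipient exceeds the actor's cost C.
r to a first cousin = 1/8 (first cousins share one grandparent pair — two paths of length 4: r = 2·(1/2)^4 = 1/8).
r to a full sibling = 0.5 (full sibs share both parents — two paths of length 2: r = 2·(1/2)^2 = 1/2).
r to a grandoffspring = 0.25 (two parent–offspring links: r = (1/2)^2 = 1/4).
Summing one r·B term per recipient: 4·0.125·0.432 + 4·0.5·0.0173 + 1·0.25·0.0462 = 0.26215.
0.26215 < 0.42: the indirect benefit is less than the cost.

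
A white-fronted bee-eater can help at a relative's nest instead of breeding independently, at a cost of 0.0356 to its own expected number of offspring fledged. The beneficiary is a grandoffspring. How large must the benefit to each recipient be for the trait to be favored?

0.1424

r to a grandoffspring = 1/4 (two parent–offspring links: r = (1/2)^2 = 1/4).
Hamilton's rule with n recipients of equal r: n·r·B > C, so B > C/(n·r) = 0.0356/(1·0.25) = 0.1424.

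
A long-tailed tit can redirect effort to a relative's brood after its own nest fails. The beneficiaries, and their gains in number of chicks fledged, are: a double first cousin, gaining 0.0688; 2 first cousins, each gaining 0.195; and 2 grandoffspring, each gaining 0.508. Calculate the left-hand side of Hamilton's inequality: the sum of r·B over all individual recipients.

0.31995

r to a double first cousin = 1/4 (double first cousins share both grandparent pairs — four paths of length 4: r = 4·(1/2)^4 = 1/4).
r to a first cousin = 0.125 (first cousins share one grandparent pair — two paths of length 4: r = 2·(1/2)^4 = 1/8).
r to a grandoffspring = 1/4 (two parent–offspring links: r = (1/2)^2 = 1/4).
Summing one r·B term per recipient: 1·0.25·0.0688 + 2·0.125·0.195 + 2·0.25·0.508 = 0.31995.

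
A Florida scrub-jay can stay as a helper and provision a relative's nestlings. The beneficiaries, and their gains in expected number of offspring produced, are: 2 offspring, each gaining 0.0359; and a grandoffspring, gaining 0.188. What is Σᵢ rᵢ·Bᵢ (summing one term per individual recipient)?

0.0829

r to an offspring = 1/2 (one parent–offspring link: r = (1/2)^1 = 1/2).
r to a grandoffspring = 1/4 (two parent–offspring links: r = (1/2)^2 = 1/4).
Summing one r·B term per recipient: 2·0.5·0.0359 + 1·0.25·0.188 = 0.0829.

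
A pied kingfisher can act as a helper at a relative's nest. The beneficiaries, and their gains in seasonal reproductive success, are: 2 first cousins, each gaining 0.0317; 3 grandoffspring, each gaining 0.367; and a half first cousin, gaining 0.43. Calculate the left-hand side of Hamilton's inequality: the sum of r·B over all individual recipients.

r to a first cousin = 0.125 (first cousins share one grandparent pair — two paths of length 4: r = 2·(1/2)^4 = 1/8).
r to a grandoffspring = 1/4 (two parent–offspring links: r = (1/2)^2 = 1/4).
r to a half first cousin = 0.0625 (half first cousins share one grandparent — one path of length 4: r = (1/2)^4 = 1/16).
Summing one r·B term per recipient: 2·0.125·0.0317 + 3·0.25·0.367 + 1·0.0625·0.43 = 0.31005.

0.31005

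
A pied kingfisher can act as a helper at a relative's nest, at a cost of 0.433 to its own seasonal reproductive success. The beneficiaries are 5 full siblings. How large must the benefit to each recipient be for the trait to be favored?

r to a full sibling = 0.5 (full sibs share both parents — two paths of length 2: r = 2·(1/2)^2 = 1/2).
Hamilton's rule with n recipients of equal r: n·r·B > C, so B > C/(n·r) = 0.433/(5·0.5) = 0.1732.

0.1732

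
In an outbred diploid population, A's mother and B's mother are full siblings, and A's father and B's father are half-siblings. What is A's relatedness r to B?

Relatedness sums over independent paths through distinct common ancestors.
A and B are related in two ways: first cousins through their mothers (r = 1/8) and half first cousins through their fathers (r = 1/16).
r = 1/8 + 1/16 = 3/16 = 0.1875.

0.1875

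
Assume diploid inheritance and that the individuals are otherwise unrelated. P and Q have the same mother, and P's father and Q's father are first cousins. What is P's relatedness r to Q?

0.28125

With two independent routes of shared ancestry, r is the sum of the two contributions.
P and Q are related in two ways: half-sibs through their shared mother (r = 1/4) and second cousins through their fathers (r = 1/32).
r = 1/4 + 1/32 = 9/32 = 0.28125.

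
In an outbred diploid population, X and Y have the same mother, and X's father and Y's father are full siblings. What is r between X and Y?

Relatedness sums over independent paths through distinct common ancestors.
X and Y are related in two ways: half-sibs through their shared mother (r = 1/4) and first cousins through their fathers (r = 1/8).
r = 1/4 + 1/8 = 3/8 = 0.375.

0.375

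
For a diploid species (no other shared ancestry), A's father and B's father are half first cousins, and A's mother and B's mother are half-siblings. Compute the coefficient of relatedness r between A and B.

0.078125

Wright's path rule: contributions from independent ancestry routes add.
A and B are related in two ways: half second cousins through their fathers (r = 1/64) and half first cousins through their mothers (r = 1/16).
r = 1/64 + 1/16 = 0.078125.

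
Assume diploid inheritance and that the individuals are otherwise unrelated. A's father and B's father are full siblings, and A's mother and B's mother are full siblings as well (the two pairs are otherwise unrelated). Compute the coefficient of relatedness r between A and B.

0.25

Independent pedigree routes through distinct common ancestors add.
A and B are related in two ways: first cousins through their fathers (r = 1/8) and first cousins through their mothers (r = 1/8) — i.e. double first cousins.
r = 1/8 + 1/8 = 1/4 = 0.25.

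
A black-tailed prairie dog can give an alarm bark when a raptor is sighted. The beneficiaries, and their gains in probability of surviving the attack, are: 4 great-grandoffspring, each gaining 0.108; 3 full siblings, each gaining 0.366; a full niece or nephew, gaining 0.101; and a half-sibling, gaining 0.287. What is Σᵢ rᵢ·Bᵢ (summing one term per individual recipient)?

0.7

r to a great-grandoffspring = 1/8 (three parent–offspring links: r = (1/2)^3 = 1/8).
r to a full sibling = 0.5 (full sibs share both parents — two paths of length 2: r = 2·(1/2)^2 = 1/2).
r to a full niece or nephew = 0.25 (full aunt/uncle↔niece/nephew: two paths of length 3 through the shared grandparent pair: r = 2·(1/2)^3 = 1/4).
r to a half-sibling = 0.25 (half-sibs share one parent — one path of length 2: r = (1/2)^2 = 1/4).
Summing one r·B term per recipient: 4·0.125·0.108 + 3·0.5·0.366 + 1·0.25·0.101 + 1·0.25·0.287 = 0.7.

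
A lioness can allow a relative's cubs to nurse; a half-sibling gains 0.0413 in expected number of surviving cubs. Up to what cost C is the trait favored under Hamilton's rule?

r to a half-sibling = 0.25 (half-sibs share one parent — one path of length 2: r = (1/2)^2 = 1/4).
Hamilton's rule: n·r·B > C, so the trait is favored while C < n·r·B = 1·0.25·0.0413 = 0.010325.

0.010325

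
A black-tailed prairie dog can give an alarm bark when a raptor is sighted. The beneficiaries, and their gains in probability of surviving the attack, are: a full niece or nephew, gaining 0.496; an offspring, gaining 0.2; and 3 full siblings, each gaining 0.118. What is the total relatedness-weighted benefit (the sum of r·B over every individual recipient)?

0.401

r to a full niece or nephew = 0.25 (full aunt/uncle↔niece/nephew: two paths of length 3 through the shared grandparent pair: r = 2·(1/2)^3 = 1/4).
r to an offspring = 1/2 (one parent–offspring link: r = (1/2)^1 = 1/2).
r to a full sibling = 1/2 (full sibs share both parents — two paths of length 2: r = 2·(1/2)^2 = 1/2).
Summing one r·B term per recipient: 1·0.25·0.496 + 1·0.5·0.2 + 3·0.5·0.118 = 0.401.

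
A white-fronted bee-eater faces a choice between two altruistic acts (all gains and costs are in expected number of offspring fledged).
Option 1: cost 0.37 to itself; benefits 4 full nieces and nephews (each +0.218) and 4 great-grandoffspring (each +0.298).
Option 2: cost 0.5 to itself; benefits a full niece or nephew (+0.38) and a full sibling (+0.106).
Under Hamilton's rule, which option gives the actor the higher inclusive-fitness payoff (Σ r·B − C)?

Option 1

Option 1: r to a full niece or nephew = 0.25.
Option 1: r to a great-grandoffspring = 0.125.
Option 1: Σ r·B − C = (4·0.25·0.218 + 4·0.125·0.298) − 0.37 = -0.003.
Option 2: r to a full niece or nephew = 0.25.
Option 2: r to a full sibling = 0.5.
Option 2: Σ r·B − C = (1·0.25·0.38 + 1·0.5·0.106) − 0.5 = -0.352.
Option 1 has the higher net inclusive-fitness payoff.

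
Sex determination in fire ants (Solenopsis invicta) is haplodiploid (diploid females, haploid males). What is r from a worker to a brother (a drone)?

Her haploid brother carries none of their father's genes and a random half of their mother's genome; that half matches the maternal half of her own genome with probability 1/2: r = 1/2 · 1/2 = 1/4.

0.25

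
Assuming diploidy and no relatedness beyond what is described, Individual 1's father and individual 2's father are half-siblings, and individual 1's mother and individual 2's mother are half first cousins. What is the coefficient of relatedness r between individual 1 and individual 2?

0.078125

Independent pedigree routes through distinct common ancestors add.
Individual 1 and individual 2 are related in two ways: half first cousins through their fathers (r = 1/16) and half second cousins through their mothers (r = 1/64).
r = 1/16 + 1/64 = 0.078125.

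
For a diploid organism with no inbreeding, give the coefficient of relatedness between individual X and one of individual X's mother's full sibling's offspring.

0.125

Each parent–offspring link contributes a factor of 1/2, and independent paths through distinct common ancestors add.
First cousins share one grandparent pair — two paths of length 4: r = 2·(1/2)^4 = 1/8.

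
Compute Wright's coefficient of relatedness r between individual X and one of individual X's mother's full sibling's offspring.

0.125

Each parent–offspring link contributes a factor of 1/2, and independent paths through distinct common ancestors add.
First cousins share one grandparent pair — two paths of length 4: r = 2·(1/2)^4 = 1/8.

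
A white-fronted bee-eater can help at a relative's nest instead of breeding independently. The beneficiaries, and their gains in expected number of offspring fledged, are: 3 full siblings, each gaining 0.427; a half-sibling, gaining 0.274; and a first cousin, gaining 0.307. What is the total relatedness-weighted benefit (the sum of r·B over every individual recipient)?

0.747375

r to a full sibling = 1/2 (full sibs share both parents — two paths of length 2: r = 2·(1/2)^2 = 1/2).
r to a half-sibling = 0.25 (half-sibs share one parent — one path of length 2: r = (1/2)^2 = 1/4).
r to a first cousin = 1/8 (first cousins share one grandparent pair — two paths of length 4: r = 2·(1/2)^4 = 1/8).
Summing one r·B term per recipient: 3·0.5·0.427 + 1·0.25·0.274 + 1·0.125·0.307 = 0.747375.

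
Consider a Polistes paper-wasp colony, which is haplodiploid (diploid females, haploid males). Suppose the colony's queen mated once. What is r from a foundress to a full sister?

0.75

Haplodiploid full sisters inherit their father's entire haploid genome identically (contributing 1/2) and on average half of their mother's contribution (1/2 · 1/2 = 1/4); r = 1/2 + 1/4 = 3/4.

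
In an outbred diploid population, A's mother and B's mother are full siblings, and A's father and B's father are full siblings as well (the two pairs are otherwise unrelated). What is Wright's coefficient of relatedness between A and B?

With two independent routes of shared ancestry, r is the sum of the two contributions.
A and B are related in two ways: first cousins through their mothers (r = 1/8) and first cousins through their fathers (r = 1/8) — i.e. double first cousins.
r = 1/8 + 1/8 = 0.25.

0.25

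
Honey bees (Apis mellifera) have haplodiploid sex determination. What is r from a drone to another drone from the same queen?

Haploid brothers each carry a random half of the queen's diploid genome, so on average they share half: r = 1/2.

0.5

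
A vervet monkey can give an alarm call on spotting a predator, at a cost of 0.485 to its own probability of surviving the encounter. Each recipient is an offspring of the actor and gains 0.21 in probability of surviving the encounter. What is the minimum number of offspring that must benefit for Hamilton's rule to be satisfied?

r to an offspring = 0.5 (one parent–offspring link: r = (1/2)^1 = 1/2).
Hamilton's rule: n·r·B > C  ⇒  n > C/(r·B) = 0.485/(0.5·0.21) = 4.619.
The smallest integer exceeding 4.619 is 5.

5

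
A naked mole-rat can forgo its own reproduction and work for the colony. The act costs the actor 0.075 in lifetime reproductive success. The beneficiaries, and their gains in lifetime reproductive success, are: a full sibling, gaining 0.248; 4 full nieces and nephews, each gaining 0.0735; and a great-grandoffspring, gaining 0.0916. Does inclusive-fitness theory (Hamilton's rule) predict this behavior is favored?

Yes

Hamilton's rule: the trait is favored when the sum of r·B over every recipient exceeds the actor's cost C.
r to a full sibling = 0.5 (full sibs share both parents — two paths of length 2: r = 2·(1/2)^2 = 1/2).
r to a full niece or nephew = 0.25 (full aunt/uncle↔niece/nephew: two paths of length 3 through the shared grandparent pair: r = 2·(1/2)^3 = 1/4).
r to a great-grandoffspring = 0.125 (three parent–offspring links: r = (1/2)^3 = 1/8).
Summing one r·B term per recipient: 1·0.5·0.248 + 4·0.25·0.0735 + 1·0.125·0.0916 = 0.20895.
0.20895 > 0.075: the indirect benefit exceeds the cost.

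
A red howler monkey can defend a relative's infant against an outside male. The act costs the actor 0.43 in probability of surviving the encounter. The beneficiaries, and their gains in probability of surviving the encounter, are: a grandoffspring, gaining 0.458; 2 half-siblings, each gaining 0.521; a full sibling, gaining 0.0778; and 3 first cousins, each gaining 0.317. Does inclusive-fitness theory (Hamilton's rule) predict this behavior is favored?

Hamilton's rule: the trait is favored when the sum of r·B over every recipient exceeds the actor's cost C.
r to a grandoffspring = 0.25 (two parent–offspring links: r = (1/2)^2 = 1/4).
r to a half-sibling = 0.25 (half-sibs share one parent — one path of length 2: r = (1/2)^2 = 1/4).
r to a full sibling = 1/2 (full sibs share both parents — two paths of length 2: r = 2·(1/2)^2 = 1/2).
r to a first cousin = 1/8 (first cousins share one grandparent pair — two paths of length 4: r = 2·(1/2)^4 = 1/8).
Summing one r·B term per recipient: 1·0.25·0.458 + 2·0.25·0.521 + 1·0.5·0.0778 + 3·0.125·0.317 = 0.532775.
0.532775 > 0.43: the indirect benefit exceeds the cost.

Yes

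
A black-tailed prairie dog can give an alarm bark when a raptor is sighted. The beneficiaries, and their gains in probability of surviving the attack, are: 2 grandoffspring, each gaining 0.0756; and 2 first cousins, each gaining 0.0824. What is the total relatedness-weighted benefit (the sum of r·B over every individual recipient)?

r to a grandoffspring = 0.25 (two parent–offspring links: r = (1/2)^2 = 1/4).
r to a first cousin = 0.125 (first cousins share one grandparent pair — two paths of length 4: r = 2·(1/2)^4 = 1/8).
Summing one r·B term per recipient: 2·0.25·0.0756 + 2·0.125·0.0824 = 0.0584.

0.0584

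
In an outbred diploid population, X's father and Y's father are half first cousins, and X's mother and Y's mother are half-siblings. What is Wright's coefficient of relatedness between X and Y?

0.078125

Wright's path rule: contributions from independent ancestry routes add.
X and Y are related in two ways: half second cousins through their fathers (r = 1/64) and half first cousins through their mothers (r = 1/16).
r = 1/64 + 1/16 = 5/64 = 0.078125.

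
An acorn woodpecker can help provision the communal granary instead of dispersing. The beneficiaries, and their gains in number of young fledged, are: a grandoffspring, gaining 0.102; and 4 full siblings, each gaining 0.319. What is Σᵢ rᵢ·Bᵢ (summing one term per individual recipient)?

0.6635

r to a grandoffspring = 1/4 (two parent–offspring links: r = (1/2)^2 = 1/4).
r to a full sibling = 0.5 (full sibs share both parents — two paths of length 2: r = 2·(1/2)^2 = 1/2).
Summing one r·B term per recipient: 1·0.25·0.102 + 4·0.5·0.319 = 0.6635.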